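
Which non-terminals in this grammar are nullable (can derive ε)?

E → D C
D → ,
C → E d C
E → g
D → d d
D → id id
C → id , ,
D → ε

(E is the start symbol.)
{ 'D' }

ε-productions: D → ε
So D is immediately nullable.
No further non-terminal can be added: every production for the remaining non-terminals contains a terminal or a non-nullable non-terminal.
Nullable = { 'D' }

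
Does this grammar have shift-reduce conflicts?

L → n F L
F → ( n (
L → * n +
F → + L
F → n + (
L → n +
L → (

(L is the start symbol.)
Yes — I6: [L → n + .] vs [L → . (]

Augment with L' → L and build the canonical LR(0) collection (I0 = CLOSURE({[L' → . L]}), then GOTO on every symbol after a dot until no new states appear). It has 17 states:
  I0: { [L → . (], [L → . * n +], [L → . n +], [L → . n F L], [L' → . L] }  — shift
  I1: { [L → ( .] }  — reduce
  I2: { [L → * . n +] }  — shift
  I3: { [L' → L .] }  — accept
  I4: { [F → . ( n (], [F → . + L], [F → . n + (], [L → n . +], [L → n . F L] }  — shift
  I5: { [F → ( . n (] }  — shift
  I6: { [F → + . L], [L → . (], [L → . * n +], [L → . n +], [L → . n F L], [L → n + .] }  — shift, reduce
  I7: { [L → . (], [L → . * n +], [L → . n +], [L → . n F L], [L → n F . L] }  — shift
  I8: { [F → n . + (] }  — shift
  I9: { [F → n + . (] }  — shift
  I10: { [F → n + ( .] }  — reduce
  I11: { [L → n F L .] }  — reduce
  I12: { [F → + L .] }  — reduce
  I13: { [F → ( n . (] }  — shift
  I14: { [F → ( n ( .] }  — reduce
  I15: { [L → * n . +] }  — shift
  I16: { [L → * n + .] }  — reduce

I6 contains reduce item [L → n + .] and shift items [L → . (], [L → . * n +], [L → . n +], [L → . n F L] — shift-reduce conflict.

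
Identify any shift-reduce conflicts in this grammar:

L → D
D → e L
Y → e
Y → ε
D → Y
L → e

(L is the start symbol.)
Yes — I0: [Y → .] vs [D → . e L]; I4: [L → e .] vs [D → . e L]

A shift-reduce conflict occurs when an LR(0) state has both:
  - a complete (reduce) item [A → α .] (dot at the end), and
  - a shift item [B → β . c γ] (dot before a terminal).

Augment with L' → L and build the canonical LR(0) collection (I0 = CLOSURE({[L' → . L]}), then GOTO on every symbol after a dot until no new states appear). It has 6 states:
  I0: { [D → . Y], [D → . e L], [L → . D], [L → . e], [L' → . L], [Y → . e], [Y → .] }  — shift, reduce
  I1: { [L → D .] }  — reduce
  I2: { [L' → L .] }  — accept
  I3: { [D → Y .] }  — reduce
  I4: { [D → . Y], [D → . e L], [D → e . L], [L → . D], [L → . e], [L → e .], [Y → . e], [Y → .], [Y → e .] }  — shift, 3 reduces
  I5: { [D → e L .] }  — reduce

I0 contains reduce item [Y → .] and shift items [D → . e L], [L → . e], [Y → . e] — shift-reduce conflict.
I4 contains reduce items [L → e .], [Y → .], [Y → e .] and shift items [D → . e L], [L → . e], [Y → . e] — shift-reduce conflict.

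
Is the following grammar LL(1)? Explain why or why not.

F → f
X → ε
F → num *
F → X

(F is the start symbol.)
A grammar is LL(1) if for each non-terminal N with multiple productions, the predict sets of those productions are pairwise disjoint, where PREDICT(N → α) = (FIRST(α) \ {ε}) ∪ (FOLLOW(N) if α ⇒* ε).

Relevant sets:
  FIRST(X) = { ε }
  FOLLOW(F) = { $ }

For F:
  PREDICT(F → f) = { 'f' }
  PREDICT(F → num '*') = { 'num' }
  PREDICT(F → X) = { $ }
X has a single production, so nothing to check there.

All predict sets are disjoint. The grammar IS LL(1).

Answer: Yes, the grammar is LL(1).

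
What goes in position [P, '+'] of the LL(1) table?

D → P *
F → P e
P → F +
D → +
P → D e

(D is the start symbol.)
To find M[P, '+'], we find productions for P where '+' is in the predict set (PREDICT(N → α) = (FIRST(α) \ {ε}) ∪ (FOLLOW(N) if α ⇒* ε)).

Relevant sets:
  FIRST(F) = { '+' }
  FIRST(D) = { '+' }

P → F +: PREDICT = { '+' }
  '+' is in predict set, so this production goes in M[P, '+']
P → D e: PREDICT = { '+' }
  '+' is in predict set, so this production goes in M[P, '+']

M[P, '+'] = P → F +, P → D e  (a multiply-defined cell — the grammar is not LL(1))

Answer: P → F +, P → D e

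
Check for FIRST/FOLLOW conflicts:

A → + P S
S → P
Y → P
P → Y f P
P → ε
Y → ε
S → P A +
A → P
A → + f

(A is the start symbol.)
Nullable non-terminals: A, P, S, Y.
FIRST sets used below: FIRST(P) = { 'f', ε }, FIRST(Y) = { 'f', ε }, FIRST(A) = { '+', 'f', ε }

A: nullable alternative(s) A → P; FOLLOW(A) = { $, '+' }
  A → + P S: FIRST \ {ε} = { '+' } — overlaps FOLLOW(A) on { '+' }: CONFLICT
  A → P: FIRST \ {ε} = { 'f' } — this is the only nullable alternative, skip
  A → + f: FIRST \ {ε} = { '+' } — overlaps FOLLOW(A) on { '+' }: CONFLICT

P: nullable alternative(s) P → ε; FOLLOW(P) = { $, '+', 'f' }
  P → Y f P: FIRST \ {ε} = { 'f' } — overlaps FOLLOW(P) on { 'f' }: CONFLICT
  P → ε: FIRST \ {ε} = { } — this is the only nullable alternative, skip

S: nullable alternative(s) S → P; FOLLOW(S) = { $, '+' }
  S → P: FIRST \ {ε} = { 'f' } — this is the only nullable alternative, skip
  S → P A +: FIRST \ {ε} = { '+', 'f' } — overlaps FOLLOW(S) on { '+' }: CONFLICT

Y: nullable alternative(s) Y → P, Y → ε; FOLLOW(Y) = { 'f' }
  Y → P: FIRST \ {ε} = { 'f' } — overlaps FOLLOW(Y) on { 'f' }: CONFLICT
  Y → ε: FIRST \ {ε} = { } — disjoint from FOLLOW(Y)

So the grammar has 5 FIRST/FOLLOW conflicts (marked CONFLICT above).

Answer: Yes. A → '+' P S with FOLLOW(A) on { '+' }; A → '+' f with FOLLOW(A) on { '+' }; S → P A '+' with FOLLOW(S) on { '+' }; Y → P with FOLLOW(Y) on { 'f' }; P → Y f P with FOLLOW(P) on { 'f' }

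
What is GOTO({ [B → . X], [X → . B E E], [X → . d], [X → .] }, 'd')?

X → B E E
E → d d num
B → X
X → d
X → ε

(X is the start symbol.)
GOTO(I, 'd') = CLOSURE({ [A → αX.β] : [A → α.Xβ] ∈ I, X = 'd' })

Items with dot before 'd', with the dot advanced:
  [X → . d] → [X → d .]
Closure adds nothing (no advanced item has the dot before a non-terminal).

GOTO = { [X → d .] }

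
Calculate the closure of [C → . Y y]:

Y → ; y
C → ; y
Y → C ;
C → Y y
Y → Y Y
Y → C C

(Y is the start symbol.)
To compute CLOSURE, for each item [A → α.Bβ] where B is a non-terminal, add [B → .γ] for all productions B → γ; repeat for the newly added items until nothing changes.

Start with: [C → . Y y]
  [C → . Y y] has the dot before Y: add [Y → . ; y], [Y → . C ;], [Y → . Y Y], [Y → . C C]
  [Y → . C ;] has the dot before C: add [C → . ; y]
No further items can be added.

CLOSURE = { [C → . ; y], [C → . Y y], [Y → . ; y], [Y → . C ;], [Y → . C C], [Y → . Y Y] }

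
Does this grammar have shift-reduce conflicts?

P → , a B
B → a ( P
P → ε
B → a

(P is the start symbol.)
Augment with P' → P and build the canonical LR(0) collection (I0 = CLOSURE({[P' → . P]}), then GOTO on every symbol after a dot until no new states appear). It has 8 states:
  I0: { [P → . , a B], [P → .], [P' → . P] }  — shift, reduce
  I1: { [P → , . a B] }  — shift
  I2: { [P' → P .] }  — accept
  I3: { [B → . a ( P], [B → . a], [P → , a . B] }  — shift
  I4: { [P → , a B .] }  — reduce
  I5: { [B → a . ( P], [B → a .] }  — shift, reduce
  I6: { [B → a ( . P], [P → . , a B], [P → .] }  — shift, reduce
  I7: { [B → a ( P .] }  — reduce

I0 contains reduce item [P → .] and shift item [P → . , a B] — shift-reduce conflict.
I5 contains reduce item [B → a .] and shift item [B → a . ( P] — shift-reduce conflict.
I6 contains reduce item [P → .] and shift item [P → . , a B] — shift-reduce conflict.

Answer: Yes — I0: [P → .] vs [P → . , a B]; I5: [B → a .] vs [B → a . ( P]; I6: [P → .] vs [P → . , a B]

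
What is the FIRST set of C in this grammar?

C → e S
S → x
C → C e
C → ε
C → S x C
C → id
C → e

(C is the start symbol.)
{ 'e', 'id', 'x', ε }

To compute FIRST(C), examine every production with C on the left-hand side, reading each right-hand side left to right until a non-nullable symbol is reached.

FIRST sets of the other non-terminals involved (by the same procedure, iterated to a fixed point):
  FIRST(S) = { 'x' }

From C → e S:
  - e is a terminal: add 'e' and stop
From C → C e:
  - C is the symbol being defined: contributes nothing new
    C is nullable, so continue to the next symbol
  - e is a terminal: add 'e' and stop
From C → ε:
  - ε-production, so ε ∈ FIRST(C)
From C → S x C:
  - S is a non-terminal: add FIRST(S) \ {ε} = { 'x' }
    S is not nullable, so stop
From C → id:
  - id is a terminal: add 'id' and stop
From C → e:
  - e is a terminal: add 'e' and stop

Collecting: FIRST(C) = { 'e', 'id', 'x', ε }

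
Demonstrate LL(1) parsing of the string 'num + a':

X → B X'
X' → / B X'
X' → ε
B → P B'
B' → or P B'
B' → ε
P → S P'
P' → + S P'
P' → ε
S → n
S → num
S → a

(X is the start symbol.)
Stack is shown with the top on the left.

Stack           Input      Action
---------------------------------
X $             num + a $  output X → B X'
B X' $          num + a $  output B → P B'
P B' X' $       num + a $  output P → S P'
S P' B' X' $    num + a $  output S → num
num P' B' X' $  num + a $  match 'num'
P' B' X' $      + a $      output P' → + S P'
+ S P' B' X' $  + a $      match '+'
S P' B' X' $    a $        output S → a
a P' B' X' $    a $        match 'a'
P' B' X' $      $          output P' → ε
B' X' $         $          output B' → ε
X' $            $          output X' → ε
$               $          accept

The string is accepted.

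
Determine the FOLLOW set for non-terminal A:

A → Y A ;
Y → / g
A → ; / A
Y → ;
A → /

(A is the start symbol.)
{ $, ';' }

To compute FOLLOW(A), find every occurrence of A on a right-hand side N → α A β: add FIRST(β) \ {ε}, and if β is empty or nullable also add FOLLOW(N). Iterate to a fixed point.

A is the start symbol, so $ ∈ FOLLOW(A).
In A → Y A ;: A is followed by ';', add FIRST(';') \ {ε} = { ';' }
In A → ; / A: A is at the end; this adds FOLLOW(A) to itself — nothing new

Taking the union: FOLLOW(A) = { $, ';' }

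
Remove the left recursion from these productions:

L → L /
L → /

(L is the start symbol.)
L → / L'
L' → / L'
L' → ε

L is directly left-recursive. The standard transformation for
  A → A α₁ | ... | A α_m | β₁ | ... | β_n
is
  A  → β₁ A' | ... | β_n A'
  A' → α₁ A' | ... | α_m A' | ε

L → / becomes L → / L'
L → L / becomes L' → / L'
Add L' → ε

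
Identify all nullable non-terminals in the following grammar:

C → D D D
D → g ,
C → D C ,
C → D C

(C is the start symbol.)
None

A non-terminal is nullable if it can derive ε (the empty string): either it has an ε-production, or it has a production whose right-hand side consists entirely of nullable non-terminals.

There are no ε-productions, so no non-terminal can derive ε.
No non-terminals are nullable.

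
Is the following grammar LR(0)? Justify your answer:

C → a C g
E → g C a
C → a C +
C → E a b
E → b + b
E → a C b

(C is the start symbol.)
A grammar is LR(0) if no state in the canonical LR(0) collection has:
  - both a shift item (dot before a terminal) and a complete item (shift-reduce conflict), or
  - two or more complete items (reduce-reduce conflict; the accept item [C' → C .] counts as a complete item here).

Augment with C' → C and build the canonical LR(0) collection (I0 = CLOSURE({[C' → . C]}), then GOTO on every symbol after a dot until no new states appear). It has 16 states:
  I0: { [C → . E a b], [C → . a C +], [C → . a C g], [C' → . C], [E → . a C b], [E → . b + b], [E → . g C a] }  — shift
  I1: { [C' → C .] }  — accept
  I2: { [C → E . a b] }  — shift
  I3: { [C → . E a b], [C → . a C +], [C → . a C g], [C → a . C +], [C → a . C g], [E → . a C b], [E → . b + b], [E → . g C a], [E → a . C b] }  — shift
  I4: { [E → b . + b] }  — shift
  I5: { [C → . E a b], [C → . a C +], [C → . a C g], [E → . a C b], [E → . b + b], [E → . g C a], [E → g . C a] }  — shift
  I6: { [E → g C . a] }  — shift
  I7: { [E → g C a .] }  — reduce
  I8: { [E → b + . b] }  — shift
  I9: { [E → b + b .] }  — reduce
  I10: { [C → a C . +], [C → a C . g], [E → a C . b] }  — shift
  I11: { [C → a C + .] }  — reduce
  I12: { [E → a C b .] }  — reduce
  I13: { [C → a C g .] }  — reduce
  I14: { [C → E a . b] }  — shift
  I15: { [C → E a b .] }  — reduce

Every state is either a pure shift/goto state or contains exactly one complete item and nothing to shift — no conflicts. The grammar is LR(0).

Answer: Yes, the grammar is LR(0)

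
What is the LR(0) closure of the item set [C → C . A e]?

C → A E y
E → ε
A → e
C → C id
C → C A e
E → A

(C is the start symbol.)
{ [A → . e], [C → C . A e] }

To compute CLOSURE, for each item [A → α.Bβ] where B is a non-terminal, add [B → .γ] for all productions B → γ; repeat for the newly added items until nothing changes.

Start with: [C → C . A e]
  [C → C . A e] has the dot before A: add [A → . e]
No further items can be added.

CLOSURE = { [A → . e], [C → C . A e] }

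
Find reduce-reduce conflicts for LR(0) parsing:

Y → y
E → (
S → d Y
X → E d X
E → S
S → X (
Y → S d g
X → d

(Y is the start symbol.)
No reduce-reduce conflicts

Augment with Y' → Y and build the canonical LR(0) collection (I0 = CLOSURE({[Y' → . Y]}), then GOTO on every symbol after a dot until no new states appear). It has 15 states:
  I0: { [E → . (], [E → . S], [S → . X (], [S → . d Y], [X → . E d X], [X → . d], [Y → . S d g], [Y → . y], [Y' → . Y] }  — shift
  I1: { [E → ( .] }  — reduce
  I2: { [X → E . d X] }  — shift
  I3: { [E → S .], [Y → S . d g] }  — shift, reduce
  I4: { [S → X . (] }  — shift
  I5: { [Y' → Y .] }  — accept
  I6: { [E → . (], [E → . S], [S → . X (], [S → . d Y], [S → d . Y], [X → . E d X], [X → . d], [X → d .], [Y → . S d g], [Y → . y] }  — shift, reduce
  I7: { [Y → y .] }  — reduce
  I8: { [S → d Y .] }  — reduce
  I9: { [S → X ( .] }  — reduce
  I10: { [Y → S d . g] }  — shift
  I11: { [Y → S d g .] }  — reduce
  I12: { [E → . (], [E → . S], [S → . X (], [S → . d Y], [X → . E d X], [X → . d], [X → E d . X] }  — shift
  I13: { [E → S .] }  — reduce
  I14: { [S → X . (], [X → E d X .] }  — shift, reduce

No state contains more than one complete item.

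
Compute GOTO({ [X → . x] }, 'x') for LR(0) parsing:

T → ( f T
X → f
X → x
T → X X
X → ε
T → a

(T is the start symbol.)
{ [X → x .] }

GOTO(I, 'x') = CLOSURE({ [A → αX.β] : [A → α.Xβ] ∈ I, X = 'x' })

Items with dot before 'x', with the dot advanced:
  [X → . x] → [X → x .]
Closure adds nothing (no advanced item has the dot before a non-terminal).

GOTO = { [X → x .] }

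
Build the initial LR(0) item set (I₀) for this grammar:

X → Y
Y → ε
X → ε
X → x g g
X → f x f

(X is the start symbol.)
{ [X → . Y], [X → . f x f], [X → . x g g], [X → .], [X' → . X], [Y → .] }

First, augment the grammar with X' → X
I₀ = CLOSURE({ [X' → . X] }):
  [X' → . X] has the dot before X: add [X → . Y], [X → .], [X → . x g g], [X → . f x f]
  [X → . Y] has the dot before Y: add [Y → .]
No further items can be added.

I₀ = { [X → . Y], [X → . f x f], [X → . x g g], [X → .], [X' → . X], [Y → .] }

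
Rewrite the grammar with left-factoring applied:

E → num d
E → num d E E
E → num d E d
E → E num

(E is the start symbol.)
E → num d E'
E' → ε
E' → E E''
E'' → E
E'' → d
E → E num

Left-factoring transforms A → αβ₁ | αβ₂ into A → αA' and A' → β₁ | β₂
(α is the longest common prefix among the alternatives). Repeat until
no nonterminal has two alternatives with a common prefix.

Round 1: E has alternatives sharing prefix 'num d'. Introduce E': E → num d E'
  Add: E' → ε
  Add: E' → E E
  Add: E' → E d

Round 2: E' has alternatives sharing prefix 'E'. Introduce E'': E' → E E''
  Add: E'' → E
  Add: E'' → d

No remaining common prefixes — done.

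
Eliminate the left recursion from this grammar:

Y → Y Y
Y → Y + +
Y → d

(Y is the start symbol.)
Y → d Y'
Y' → Y Y'
Y' → + + Y'
Y' → ε

Y is directly left-recursive. The standard transformation for
  A → A α₁ | ... | A α_m | β₁ | ... | β_n
is
  A  → β₁ A' | ... | β_n A'
  A' → α₁ A' | ... | α_m A' | ε

Y → d becomes Y → d Y'
Y → Y Y becomes Y' → Y Y'
Y → Y + + becomes Y' → + + Y'
Add Y' → ε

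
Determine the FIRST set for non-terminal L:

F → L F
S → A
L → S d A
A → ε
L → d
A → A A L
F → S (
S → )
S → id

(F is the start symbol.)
{ ')', 'd', 'id' }

FIRST sets of the other non-terminals involved (by the same procedure, iterated to a fixed point):
  FIRST(S) = { ')', 'd', 'id', ε }

From L → S d A:
  - S is a non-terminal: add FIRST(S) \ {ε} = { ')', 'd', 'id' }
    S is nullable, so continue to the next symbol
  - d is a terminal: add 'd' and stop
From L → d:
  - d is a terminal: add 'd' and stop

Collecting: FIRST(L) = { ')', 'd', 'id' }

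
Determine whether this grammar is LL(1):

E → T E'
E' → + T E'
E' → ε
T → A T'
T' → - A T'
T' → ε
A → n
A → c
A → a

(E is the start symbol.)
Yes, the grammar is LL(1).

A grammar is LL(1) if for each non-terminal N with multiple productions, the predict sets of those productions are pairwise disjoint, where PREDICT(N → α) = (FIRST(α) \ {ε}) ∪ (FOLLOW(N) if α ⇒* ε).

Relevant sets:
  FOLLOW(E') = { $ }
  FOLLOW(T') = { $, '+' }

For E':
  PREDICT(E' → '+' T E') = { '+' }
  PREDICT(E' → ε) = { $ }
For T':
  PREDICT(T' → '-' A T') = { '-' }
  PREDICT(T' → ε) = { $, '+' }
For A:
  PREDICT(A → n) = { 'n' }
  PREDICT(A → c) = { 'c' }
  PREDICT(A → a) = { 'a' }
E, T have a single production, so nothing to check there.

All predict sets are disjoint. The grammar IS LL(1).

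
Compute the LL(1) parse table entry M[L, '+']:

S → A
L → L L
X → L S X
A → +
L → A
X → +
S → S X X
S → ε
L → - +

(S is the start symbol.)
L → L L, L → A

To find M[L, '+'], we find productions for L where '+' is in the predict set (PREDICT(N → α) = (FIRST(α) \ {ε}) ∪ (FOLLOW(N) if α ⇒* ε)).

Relevant sets:
  FIRST(L) = { '+', '-' }
  FIRST(A) = { '+' }

L → L L: PREDICT = { '+', '-' }
  '+' is in predict set, so this production goes in M[L, '+']
L → A: PREDICT = { '+' }
  '+' is in predict set, so this production goes in M[L, '+']
L → - +: PREDICT = { '-' }

M[L, '+'] = L → L L, L → A  (a multiply-defined cell — the grammar is not LL(1))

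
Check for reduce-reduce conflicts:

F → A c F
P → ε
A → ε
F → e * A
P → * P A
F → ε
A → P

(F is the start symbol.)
A reduce-reduce conflict occurs when an LR(0) state has two complete items [A → α .] and [B → β .] — both call for a reduction, and with no lookahead the parser cannot choose between them.

Augment with F' → F and build the canonical LR(0) collection (I0 = CLOSURE({[F' → . F]}), then GOTO on every symbol after a dot until no new states appear). It has 12 states:
  I0: { [A → . P], [A → .], [F → . A c F], [F → . e * A], [F → .], [F' → . F], [P → . * P A], [P → .] }  — shift, 3 reduces
  I1: { [P → * . P A], [P → . * P A], [P → .] }  — shift, reduce
  I2: { [F → A . c F] }  — shift
  I3: { [F' → F .] }  — accept
  I4: { [A → P .] }  — reduce
  I5: { [F → e . * A] }  — shift
  I6: { [A → . P], [A → .], [F → e * . A], [P → . * P A], [P → .] }  — shift, 2 reduces
  I7: { [F → e * A .] }  — reduce
  I8: { [A → . P], [A → .], [F → . A c F], [F → . e * A], [F → .], [F → A c . F], [P → . * P A], [P → .] }  — shift, 3 reduces
  I9: { [F → A c F .] }  — reduce
  I10: { [A → . P], [A → .], [P → * P . A], [P → . * P A], [P → .] }  — shift, 2 reduces
  I11: { [P → * P A .] }  — reduce

I0 contains complete items [A → .], [F → .], [P → .] — reduce-reduce conflict.
I6 contains complete items [A → .], [P → .] — reduce-reduce conflict.
I8 contains complete items [A → .], [F → .], [P → .] — reduce-reduce conflict.
I10 contains complete items [A → .], [P → .] — reduce-reduce conflict.

Answer: Yes — I0: [A → .] vs [F → .]; I6: [A → .] vs [P → .]; I8: [A → .] vs [F → .]; I10: [A → .] vs [P → .]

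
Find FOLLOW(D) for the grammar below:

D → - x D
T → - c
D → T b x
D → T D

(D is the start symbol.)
{ $ }

To compute FOLLOW(D), find every occurrence of D on a right-hand side N → α D β: add FIRST(β) \ {ε}, and if β is empty or nullable also add FOLLOW(N). Iterate to a fixed point.

D is the start symbol, so $ ∈ FOLLOW(D).
In D → - x D: D is at the end; this adds FOLLOW(D) to itself — nothing new
In D → T D: D is at the end; this adds FOLLOW(D) to itself — nothing new

Taking the union: FOLLOW(D) = { $ }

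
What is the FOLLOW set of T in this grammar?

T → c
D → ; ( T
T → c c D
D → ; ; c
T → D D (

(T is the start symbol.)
{ $, '(', ';' }

T is the start symbol, so $ ∈ FOLLOW(T).
In D → ; ( T: T is at the end, add FOLLOW(D)

The FOLLOW sets referred to above (computed the same way, to a fixed point):
  FOLLOW(D) = { $, '(', ';' }

Taking the union: FOLLOW(T) = { $, '(', ';' }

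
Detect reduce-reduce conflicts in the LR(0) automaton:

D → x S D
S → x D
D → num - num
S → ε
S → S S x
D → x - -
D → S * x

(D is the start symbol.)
A reduce-reduce conflict occurs when an LR(0) state has two complete items [A → α .] and [B → β .] — both call for a reduction, and with no lookahead the parser cannot choose between them.

Augment with D' → D and build the canonical LR(0) collection (I0 = CLOSURE({[D' → . D]}), then GOTO on every symbol after a dot until no new states appear). It has 18 states:
  I0: { [D → . S * x], [D → . num - num], [D → . x - -], [D → . x S D], [D' → . D], [S → . S S x], [S → . x D], [S → .] }  — shift, reduce
  I1: { [D' → D .] }  — accept
  I2: { [D → S . * x], [S → . S S x], [S → . x D], [S → .], [S → S . S x] }  — shift, reduce
  I3: { [D → num . - num] }  — shift
  I4: { [D → . S * x], [D → . num - num], [D → . x - -], [D → . x S D], [D → x . - -], [D → x . S D], [S → . S S x], [S → . x D], [S → .], [S → x . D] }  — shift, reduce
  I5: { [D → x - . -] }  — shift
  I6: { [S → x D .] }  — reduce
  I7: { [D → . S * x], [D → . num - num], [D → . x - -], [D → . x S D], [D → S . * x], [D → x S . D], [S → . S S x], [S → . x D], [S → .], [S → S . S x] }  — shift, reduce
  I8: { [D → S * . x] }  — shift
  I9: { [D → x S D .] }  — reduce
  I10: { [D → S . * x], [S → . S S x], [S → . x D], [S → .], [S → S . S x], [S → S S . x] }  — shift, reduce
  I11: { [S → . S S x], [S → . x D], [S → .], [S → S . S x], [S → S S . x] }  — shift, reduce
  I12: { [D → . S * x], [D → . num - num], [D → . x - -], [D → . x S D], [S → . S S x], [S → . x D], [S → .], [S → S S x .], [S → x . D] }  — shift, 2 reduces
  I13: { [D → S * x .] }  — reduce
  I14: { [D → x - - .] }  — reduce
  I15: { [D → num - . num] }  — shift
  I16: { [D → num - num .] }  — reduce
  I17: { [D → . S * x], [D → . num - num], [D → . x - -], [D → . x S D], [S → . S S x], [S → . x D], [S → .], [S → x . D] }  — shift, reduce

I12 contains complete items [S → .], [S → S S x .] — reduce-reduce conflict.

Answer: Yes — I12: [S → .] vs [S → S S x .]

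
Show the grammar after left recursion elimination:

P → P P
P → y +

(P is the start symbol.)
P → y + P'
P' → P P'
P' → ε

P is directly left-recursive. The standard transformation for
  A → A α₁ | ... | A α_m | β₁ | ... | β_n
is
  A  → β₁ A' | ... | β_n A'
  A' → α₁ A' | ... | α_m A' | ε

P → y + becomes P → y + P'
P → P P becomes P' → P P'
Add P' → ε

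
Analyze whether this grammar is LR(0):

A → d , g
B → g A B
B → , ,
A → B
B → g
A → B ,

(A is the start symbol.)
No. Shift-reduce conflict between [A → B .] and [A → B . ,]

Augment with A' → A and build the canonical LR(0) collection (I0 = CLOSURE({[A' → . A]}), then GOTO on every symbol after a dot until no new states appear). It has 12 states:
  I0: { [A → . B ,], [A → . B], [A → . d , g], [A' → . A], [B → . , ,], [B → . g A B], [B → . g] }  — shift
  I1: { [B → , . ,] }  — shift
  I2: { [A' → A .] }  — accept
  I3: { [A → B . ,], [A → B .] }  — shift, reduce
  I4: { [A → d . , g] }  — shift
  I5: { [A → . B ,], [A → . B], [A → . d , g], [B → . , ,], [B → . g A B], [B → . g], [B → g . A B], [B → g .] }  — shift, reduce
  I6: { [B → . , ,], [B → . g A B], [B → . g], [B → g A . B] }  — shift
  I7: { [B → g A B .] }  — reduce
  I8: { [A → d , . g] }  — shift
  I9: { [A → d , g .] }  — reduce
  I10: { [A → B , .] }  — reduce
  I11: { [B → , , .] }  — reduce

Conflict in state I3:
  Shift-reduce conflict between [A → B .] and [A → B . ,]
So the grammar is NOT LR(0).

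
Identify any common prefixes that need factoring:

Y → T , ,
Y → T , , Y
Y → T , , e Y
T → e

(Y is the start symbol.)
Yes, Y has productions with common prefix 'T , ,'

Left-factoring is needed when two productions for the same non-terminal
share a common prefix on the right-hand side.

Productions for Y:
  Y → T , ,
  Y → T , , Y
  Y → T , , e Y

Found common prefix 'T , ,' in productions for Y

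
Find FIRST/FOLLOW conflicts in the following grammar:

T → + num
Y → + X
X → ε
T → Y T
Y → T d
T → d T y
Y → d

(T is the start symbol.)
Nullable non-terminals: X.
X has a nullable alternative but only one production, so nothing to check.

T, Y have no nullable alternative, so no FIRST/FOLLOW check is needed there.

No FIRST/FOLLOW conflicts found.

Answer: No FIRST/FOLLOW conflicts.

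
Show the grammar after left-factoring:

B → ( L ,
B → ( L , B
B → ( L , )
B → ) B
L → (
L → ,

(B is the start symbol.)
Left-factoring transforms A → αβ₁ | αβ₂ into A → αA' and A' → β₁ | β₂
(α is the longest common prefix among the alternatives). Repeat until
no nonterminal has two alternatives with a common prefix.

Round 1: B has alternatives sharing prefix '( L ,'. Introduce B': B → ( L , B'
  Add: B' → ε
  Add: B' → B
  Add: B' → )

No remaining common prefixes — done.

Resulting grammar:
B → ( L , B'
B' → ε
B' → B
B' → )
B → ) B
L → (
L → ,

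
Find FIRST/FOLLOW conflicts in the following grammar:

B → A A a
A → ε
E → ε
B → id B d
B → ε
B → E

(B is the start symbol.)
No FIRST/FOLLOW conflicts.

Nullable non-terminals: A, B, E.
FIRST sets used below: FIRST(A) = { ε }, FIRST(E) = { ε }
A has a nullable alternative but only one production, so nothing to check.

B: nullable alternative(s) B → ε, B → E; FOLLOW(B) = { $, 'd' }
  B → A A a: FIRST \ {ε} = { 'a' } — disjoint from FOLLOW(B)
  B → id B d: FIRST \ {ε} = { 'id' } — disjoint from FOLLOW(B)
  B → ε: FIRST \ {ε} = { } — disjoint from FOLLOW(B)
  B → E: FIRST \ {ε} = { } — disjoint from FOLLOW(B)
E has a nullable alternative but only one production, so nothing to check.

No FIRST/FOLLOW conflicts found.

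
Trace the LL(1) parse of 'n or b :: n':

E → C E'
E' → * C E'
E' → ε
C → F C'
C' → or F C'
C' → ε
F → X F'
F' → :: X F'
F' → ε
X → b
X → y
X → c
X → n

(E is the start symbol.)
LL(1) parsing maintains a stack (initially the start symbol over $) and the input. At each step: if the stack top is a terminal, match it against the current input token; if it is a non-terminal N, replace it with the RHS of M[N, lookahead] (the unique production whose predict set contains the lookahead).

Stack is shown with the top on the left.

Stack            Input          Action
--------------------------------------
E $              n or b :: n $  output E → C E'
C E' $           n or b :: n $  output C → F C'
F C' E' $        n or b :: n $  output F → X F'
X F' C' E' $     n or b :: n $  output X → n
n F' C' E' $     n or b :: n $  match 'n'
F' C' E' $       or b :: n $    output F' → ε
C' E' $          or b :: n $    output C' → or F C'
or F C' E' $     or b :: n $    match 'or'
F C' E' $        b :: n $       output F → X F'
X F' C' E' $     b :: n $       output X → b
b F' C' E' $     b :: n $       match 'b'
F' C' E' $       :: n $         output F' → :: X F'
:: X F' C' E' $  :: n $         match '::'
X F' C' E' $     n $            output X → n
n F' C' E' $     n $            match 'n'
F' C' E' $       $              output F' → ε
C' E' $          $              output C' → ε
E' $             $              output E' → ε
$                $              accept

The string is accepted.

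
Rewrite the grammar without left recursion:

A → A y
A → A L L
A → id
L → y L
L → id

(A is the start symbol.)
A → id A'
A' → y A'
A' → L L A'
A' → ε
L → y L
L → id

A is directly left-recursive. The standard transformation for
  A → A α₁ | ... | A α_m | β₁ | ... | β_n
is
  A  → β₁ A' | ... | β_n A'
  A' → α₁ A' | ... | α_m A' | ε

A → id becomes A → id A'
A → A y becomes A' → y A'
A → A L L becomes A' → L L A'
Add A' → ε

Productions for other non-terminals are unchanged:
  L → y L
  L → id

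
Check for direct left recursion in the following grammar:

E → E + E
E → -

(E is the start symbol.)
E → E + E: LEFT RECURSIVE (starts with E)
E → -: starts with '-'

The grammar has direct left recursion on: E.

Answer: Yes, E is left-recursive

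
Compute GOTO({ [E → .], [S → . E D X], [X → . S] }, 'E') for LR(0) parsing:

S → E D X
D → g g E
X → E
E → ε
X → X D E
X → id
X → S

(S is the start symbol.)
GOTO(I, 'E') = CLOSURE({ [A → αX.β] : [A → α.Xβ] ∈ I, X = 'E' })

Items with dot before 'E', with the dot advanced:
  [S → . E D X] → [S → E . D X]
Closure of the advanced items:
  [S → E . D X] has the dot before D: add [D → . g g E]

GOTO = { [D → . g g E], [S → E . D X] }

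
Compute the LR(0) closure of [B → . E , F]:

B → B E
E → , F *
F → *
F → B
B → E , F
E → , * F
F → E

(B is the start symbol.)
{ [B → . E , F], [E → . , * F], [E → . , F *] }

Start with: [B → . E , F]
  [B → . E , F] has the dot before E: add [E → . , F *], [E → . , * F]
No further items can be added.

CLOSURE = { [B → . E , F], [E → . , * F], [E → . , F *] }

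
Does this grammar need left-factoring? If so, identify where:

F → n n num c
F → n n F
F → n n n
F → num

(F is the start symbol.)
Left-factoring is needed when two productions for the same non-terminal
share a common prefix on the right-hand side.

Productions for F:
  F → n n num c
  F → n n F
  F → n n n
  F → num

Found common prefix 'n n' in productions for F

Answer: Yes, F has productions with common prefix 'n n'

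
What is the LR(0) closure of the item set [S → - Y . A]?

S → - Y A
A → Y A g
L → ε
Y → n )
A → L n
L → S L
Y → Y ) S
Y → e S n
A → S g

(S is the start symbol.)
{ [A → . L n], [A → . S g], [A → . Y A g], [L → . S L], [L → .], [S → - Y . A], [S → . - Y A], [Y → . Y ) S], [Y → . e S n], [Y → . n )] }

To compute CLOSURE, for each item [A → α.Bβ] where B is a non-terminal, add [B → .γ] for all productions B → γ; repeat for the newly added items until nothing changes.

Start with: [S → - Y . A]
  [S → - Y . A] has the dot before A: add [A → . Y A g], [A → . L n], [A → . S g]
  [A → . Y A g] has the dot before Y: add [Y → . n )], [Y → . Y ) S], [Y → . e S n]
  [A → . L n] has the dot before L: add [L → .], [L → . S L]
  [A → . S g] has the dot before S: add [S → . - Y A]
No further items can be added.

CLOSURE = { [A → . L n], [A → . S g], [A → . Y A g], [L → . S L], [L → .], [S → - Y . A], [S → . - Y A], [Y → . Y ) S], [Y → . e S n], [Y → . n )] }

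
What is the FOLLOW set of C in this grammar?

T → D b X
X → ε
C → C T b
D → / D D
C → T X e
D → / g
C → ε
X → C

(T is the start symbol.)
{ $, '/', 'b', 'e' }

To compute FOLLOW(C), find every occurrence of C on a right-hand side N → α C β: add FIRST(β) \ {ε}, and if β is empty or nullable also add FOLLOW(N). Iterate to a fixed point.

In C → C T b: C is followed by T b, add FIRST(T b) \ {ε} = { '/' }
In X → C: C is at the end, add FOLLOW(X)

The FOLLOW sets referred to above (computed the same way, to a fixed point):
  FOLLOW(X) = { $, '/', 'b', 'e' }

Taking the union: FOLLOW(C) = { $, '/', 'b', 'e' }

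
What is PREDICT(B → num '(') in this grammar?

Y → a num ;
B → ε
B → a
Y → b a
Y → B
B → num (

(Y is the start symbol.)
PREDICT(B → num '(') = (FIRST(RHS) \ {ε}) ∪ (FOLLOW(B) if ε ∈ FIRST(RHS), i.e. RHS ⇒* ε)
FIRST(num '(') = { 'num' }
ε ∉ FIRST(num '('), so FOLLOW(B) is not added.
PREDICT(B → num '(') = { 'num' }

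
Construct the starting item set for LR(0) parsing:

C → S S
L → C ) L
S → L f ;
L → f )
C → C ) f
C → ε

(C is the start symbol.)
First, augment the grammar with C' → C
I₀ = CLOSURE({ [C' → . C] }):
  [C' → . C] has the dot before C: add [C → . S S], [C → . C ) f], [C → .]
  [C → . S S] has the dot before S: add [S → . L f ;]
  [S → . L f ;] has the dot before L: add [L → . C ) L], [L → . f )]
No further items can be added.

I₀ = { [C → . C ) f], [C → . S S], [C → .], [C' → . C], [L → . C ) L], [L → . f )], [S → . L f ;] }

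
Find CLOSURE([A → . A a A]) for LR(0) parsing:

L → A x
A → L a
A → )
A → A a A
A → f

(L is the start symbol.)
Start with: [A → . A a A]
  [A → . A a A] has the dot before A: add [A → . L a], [A → . )], [A → . f]
  [A → . L a] has the dot before L: add [L → . A x]
No further items can be added.

CLOSURE = { [A → . )], [A → . A a A], [A → . L a], [A → . f], [L → . A x] }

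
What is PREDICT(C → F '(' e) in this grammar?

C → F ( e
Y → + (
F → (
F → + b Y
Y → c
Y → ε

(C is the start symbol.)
{ '(', '+' }

PREDICT(C → F '(' e) = (FIRST(RHS) \ {ε}) ∪ (FOLLOW(C) if ε ∈ FIRST(RHS), i.e. RHS ⇒* ε)
FIRST(F) = { '(', '+' }
FIRST(F '(' e) = { '(', '+' }
ε ∉ FIRST(F '(' e), so FOLLOW(C) is not added.
PREDICT(C → F '(' e) = { '(', '+' }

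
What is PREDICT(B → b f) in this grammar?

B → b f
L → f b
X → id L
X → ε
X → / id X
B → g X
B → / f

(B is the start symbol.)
PREDICT(B → b f) = (FIRST(RHS) \ {ε}) ∪ (FOLLOW(B) if ε ∈ FIRST(RHS), i.e. RHS ⇒* ε)
FIRST(b f) = { 'b' }
ε ∉ FIRST(b f), so FOLLOW(B) is not added.
PREDICT(B → b f) = { 'b' }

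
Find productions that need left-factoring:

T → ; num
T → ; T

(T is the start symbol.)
Left-factoring is needed when two productions for the same non-terminal
share a common prefix on the right-hand side.

Productions for T:
  T → ; num
  T → ; T

Found common prefix ';' in productions for T

Answer: Yes, T has productions with common prefix ';'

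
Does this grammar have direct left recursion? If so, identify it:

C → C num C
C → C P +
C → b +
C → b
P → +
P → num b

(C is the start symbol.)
Yes, C is left-recursive

Direct left recursion occurs when N → N α for some non-terminal N (the right-hand side begins with the left-hand side itself).

C → C num C: LEFT RECURSIVE (starts with C)
C → C P +: LEFT RECURSIVE (starts with C)
C → b +: starts with b
C → b: starts with b
P → +: starts with '+'
P → num b: starts with num

The grammar has direct left recursion on: C.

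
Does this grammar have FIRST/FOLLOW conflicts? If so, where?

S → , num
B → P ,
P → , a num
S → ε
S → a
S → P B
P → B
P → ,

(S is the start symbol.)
No FIRST/FOLLOW conflicts.

Nullable non-terminals: S.
FIRST sets used below: FIRST(P) = { ',' }

S: nullable alternative(s) S → ε; FOLLOW(S) = { $ }
  S → , num: FIRST \ {ε} = { ',' } — disjoint from FOLLOW(S)
  S → ε: FIRST \ {ε} = { } — this is the only nullable alternative, skip
  S → a: FIRST \ {ε} = { 'a' } — disjoint from FOLLOW(S)
  S → P B: FIRST \ {ε} = { ',' } — disjoint from FOLLOW(S)

B, P have no nullable alternative, so no FIRST/FOLLOW check is needed there.

No FIRST/FOLLOW conflicts found.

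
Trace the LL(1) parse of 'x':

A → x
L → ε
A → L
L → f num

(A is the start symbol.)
LL(1) parsing maintains a stack (initially the start symbol over $) and the input. At each step: if the stack top is a terminal, match it against the current input token; if it is a non-terminal N, replace it with the RHS of M[N, lookahead] (the unique production whose predict set contains the lookahead).

Stack is shown with the top on the left.

Stack  Input  Action
--------------------
A $    x $    output A → x
x $    x $    match 'x'
$      $      accept

The string is accepted.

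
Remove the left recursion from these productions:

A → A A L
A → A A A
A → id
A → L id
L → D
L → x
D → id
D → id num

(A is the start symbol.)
A → id A'
A → L id A'
A' → A L A'
A' → A A A'
A' → ε
L → D
L → x
D → id
D → id num

A is directly left-recursive. The standard transformation for
  A → A α₁ | ... | A α_m | β₁ | ... | β_n
is
  A  → β₁ A' | ... | β_n A'
  A' → α₁ A' | ... | α_m A' | ε

A → id becomes A → id A'
A → L id becomes A → L id A'
A → A A L becomes A' → A L A'
A → A A A becomes A' → A A A'
Add A' → ε

Productions for other non-terminals are unchanged:
  L → D
  L → x
  D → id
  D → id num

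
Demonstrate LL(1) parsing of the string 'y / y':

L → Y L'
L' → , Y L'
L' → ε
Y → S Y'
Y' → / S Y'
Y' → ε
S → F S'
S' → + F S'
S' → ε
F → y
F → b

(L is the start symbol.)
Stack is shown with the top on the left.

Stack         Input    Action
-----------------------------
L $           y / y $  output L → Y L'
Y L' $        y / y $  output Y → S Y'
S Y' L' $     y / y $  output S → F S'
F S' Y' L' $  y / y $  output F → y
y S' Y' L' $  y / y $  match 'y'
S' Y' L' $    / y $    output S' → ε
Y' L' $       / y $    output Y' → / S Y'
/ S Y' L' $   / y $    match '/'
S Y' L' $     y $      output S → F S'
F S' Y' L' $  y $      output F → y
y S' Y' L' $  y $      match 'y'
S' Y' L' $    $        output S' → ε
Y' L' $       $        output Y' → ε
L' $          $        output L' → ε
$             $        accept

The string is accepted.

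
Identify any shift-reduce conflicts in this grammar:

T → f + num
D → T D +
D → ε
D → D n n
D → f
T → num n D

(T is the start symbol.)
Yes — I4: [D → .] vs [D → . f]; I5: [T → num n D .] vs [D → D . n n]; I6: [D → .] vs [D → . f]; I7: [D → f .] vs [T → f . + num]

A shift-reduce conflict occurs when an LR(0) state has both:
  - a complete (reduce) item [A → α .] (dot at the end), and
  - a shift item [B → β . c γ] (dot before a terminal).

Augment with T' → T and build the canonical LR(0) collection (I0 = CLOSURE({[T' → . T]}), then GOTO on every symbol after a dot until no new states appear). It has 14 states:
  I0: { [T → . f + num], [T → . num n D], [T' → . T] }  — shift
  I1: { [T' → T .] }  — accept
  I2: { [T → f . + num] }  — shift
  I3: { [T → num . n D] }  — shift
  I4: { [D → . D n n], [D → . T D +], [D → . f], [D → .], [T → . f + num], [T → . num n D], [T → num n . D] }  — shift, reduce
  I5: { [D → D . n n], [T → num n D .] }  — shift, reduce
  I6: { [D → . D n n], [D → . T D +], [D → . f], [D → .], [D → T . D +], [T → . f + num], [T → . num n D] }  — shift, reduce
  I7: { [D → f .], [T → f . + num] }  — shift, reduce
  I8: { [T → f + . num] }  — shift
  I9: { [T → f + num .] }  — reduce
  I10: { [D → D . n n], [D → T D . +] }  — shift
  I11: { [D → T D + .] }  — reduce
  I12: { [D → D n . n] }  — shift
  I13: { [D → D n n .] }  — reduce

I4 contains reduce item [D → .] and shift items [D → . f], [T → . f + num], [T → . num n D] — shift-reduce conflict.
I5 contains reduce item [T → num n D .] and shift item [D → D . n n] — shift-reduce conflict.
I6 contains reduce item [D → .] and shift items [D → . f], [T → . f + num], [T → . num n D] — shift-reduce conflict.
I7 contains reduce item [D → f .] and shift item [T → f . + num] — shift-reduce conflict.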